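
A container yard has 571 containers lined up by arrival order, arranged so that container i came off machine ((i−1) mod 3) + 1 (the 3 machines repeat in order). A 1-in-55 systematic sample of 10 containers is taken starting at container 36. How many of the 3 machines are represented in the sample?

3

Consecutive selections differ by k = 55, so their machine numbers differ by 55 mod 3 = 1.
gcd(55, 3) = 1, so the sample visits 3/1 = 3 distinct residues mod 3.
Start 36 is machine 3; the machines hit are 1, 2, 3.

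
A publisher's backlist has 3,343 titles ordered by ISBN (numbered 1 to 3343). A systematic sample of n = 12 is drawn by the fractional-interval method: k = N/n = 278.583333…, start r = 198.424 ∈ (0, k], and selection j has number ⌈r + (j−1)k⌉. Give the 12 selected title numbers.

199, 478, 756, 1035, 1313, 1592, 1870, 2149, 2428, 2706, 2985, 3263

j=1: r + 0k = 198.424 → ⌈·⌉ = 199
j=2: r + 1k = 477.007333… → ⌈·⌉ = 478
j=3: r + 2k = 755.590666… → ⌈·⌉ = 756
j=4: r + 3k = 1034.174 → ⌈·⌉ = 1035
j=5: r + 4k = 1312.757333… → ⌈·⌉ = 1313
j=6: r + 5k = 1591.340666… → ⌈·⌉ = 1592
j=7: r + 6k = 1869.924 → ⌈·⌉ = 1870
j=8: r + 7k = 2148.507333… → ⌈·⌉ = 2149
j=9: r + 8k = 2427.090666… → ⌈·⌉ = 2428
j=10: r + 9k = 2705.674 → ⌈·⌉ = 2706
j=11: r + 10k = 2984.257333… → ⌈·⌉ = 2985
j=12: r + 11k = 3262.840666… → ⌈·⌉ = 3263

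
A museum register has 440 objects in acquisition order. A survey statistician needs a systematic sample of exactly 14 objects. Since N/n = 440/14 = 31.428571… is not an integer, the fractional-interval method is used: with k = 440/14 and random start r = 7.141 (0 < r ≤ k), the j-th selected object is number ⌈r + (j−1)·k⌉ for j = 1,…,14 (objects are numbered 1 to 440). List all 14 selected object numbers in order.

j=1: r + 0k = 7.141 → ⌈·⌉ = 8
j=2: r + 1k = 38.569571… → ⌈·⌉ = 39
j=3: r + 2k = 69.998142… → ⌈·⌉ = 70
j=4: r + 3k = 101.426714… → ⌈·⌉ = 102
j=5: r + 4k = 132.855285… → ⌈·⌉ = 133
j=6: r + 5k = 164.283857… → ⌈·⌉ = 165
j=7: r + 6k = 195.712428… → ⌈·⌉ = 196
j=8: r + 7k = 227.141 → ⌈·⌉ = 228
j=9: r + 8k = 258.569571… → ⌈·⌉ = 259
j=10: r + 9k = 289.998142… → ⌈·⌉ = 290
j=11: r + 10k = 321.426714… → ⌈·⌉ = 322
j=12: r + 11k = 352.855285… → ⌈·⌉ = 353
j=13: r + 12k = 384.283857… → ⌈·⌉ = 385
j=14: r + 13k = 415.712428… → ⌈·⌉ = 416

8, 39, 70, 102, 133, 165, 196, 228, 259, 290, 322, 353, 385, 416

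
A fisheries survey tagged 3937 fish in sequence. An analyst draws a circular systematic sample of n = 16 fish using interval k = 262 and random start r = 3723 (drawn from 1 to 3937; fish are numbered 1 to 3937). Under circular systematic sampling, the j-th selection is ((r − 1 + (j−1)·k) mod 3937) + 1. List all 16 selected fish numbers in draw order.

Selection 1: 3723
Selection 2: 3723 + 262 = 3985 → 3985 − 3937 = 48
Selection 3: 48 + 262 = 310
Selection 4: 310 + 262 = 572
Selection 5: 572 + 262 = 834
Selection 6: 834 + 262 = 1096
Selection 7: 1096 + 262 = 1358
Selection 8: 1358 + 262 = 1620
Selection 9: 1620 + 262 = 1882
Selection 10: 1882 + 262 = 2144
Selection 11: 2144 + 262 = 2406
Selection 12: 2406 + 262 = 2668
Selection 13: 2668 + 262 = 2930
Selection 14: 2930 + 262 = 3192
Selection 15: 3192 + 262 = 3454
Selection 16: 3454 + 262 = 3716

3723, 48, 310, 572, 834, 1096, 1358, 1620, 1882, 2144, 2406, 2668, 2930, 3192, 3454, 3716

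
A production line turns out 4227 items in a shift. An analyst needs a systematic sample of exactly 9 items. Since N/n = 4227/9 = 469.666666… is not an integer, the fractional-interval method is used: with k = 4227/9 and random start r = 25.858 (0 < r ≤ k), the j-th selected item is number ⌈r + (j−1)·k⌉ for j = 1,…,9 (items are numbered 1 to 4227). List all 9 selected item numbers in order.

j=1: r + 0k = 25.858 → ⌈·⌉ = 26
j=2: r + 1k = 495.524666… → ⌈·⌉ = 496
j=3: r + 2k = 965.191333… → ⌈·⌉ = 966
j=4: r + 3k = 1434.858 → ⌈·⌉ = 1435
j=5: r + 4k = 1904.524666… → ⌈·⌉ = 1905
j=6: r + 5k = 2374.191333… → ⌈·⌉ = 2375
j=7: r + 6k = 2843.858 → ⌈·⌉ = 2844
j=8: r + 7k = 3313.524666… → ⌈·⌉ = 3314
j=9: r + 8k = 3783.191333… → ⌈·⌉ = 3784

26, 496, 966, 1435, 1905, 2375, 2844, 3314, 3784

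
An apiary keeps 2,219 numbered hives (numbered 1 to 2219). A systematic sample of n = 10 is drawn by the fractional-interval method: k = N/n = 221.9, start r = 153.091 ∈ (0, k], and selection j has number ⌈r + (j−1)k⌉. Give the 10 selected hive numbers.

j=1: r + 0k = 153.091 → ⌈·⌉ = 154
j=2: r + 1k = 374.991 → ⌈·⌉ = 375
j=3: r + 2k = 596.891 → ⌈·⌉ = 597
j=4: r + 3k = 818.791 → ⌈·⌉ = 819
j=5: r + 4k = 1040.691 → ⌈·⌉ = 1041
j=6: r + 5k = 1262.591 → ⌈·⌉ = 1263
j=7: r + 6k = 1484.491 → ⌈·⌉ = 1485
j=8: r + 7k = 1706.391 → ⌈·⌉ = 1707
j=9: r + 8k = 1928.291 → ⌈·⌉ = 1929
j=10: r + 9k = 2150.191 → ⌈·⌉ = 2151

154, 375, 597, 819, 1041, 1263, 1485, 1707, 1929, 2151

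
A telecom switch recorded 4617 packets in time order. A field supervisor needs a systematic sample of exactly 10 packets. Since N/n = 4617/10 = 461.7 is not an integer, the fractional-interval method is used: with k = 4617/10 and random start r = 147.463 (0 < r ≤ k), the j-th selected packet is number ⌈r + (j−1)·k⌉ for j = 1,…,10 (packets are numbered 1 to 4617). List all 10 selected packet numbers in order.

j=1: r + 0k = 147.463 → ⌈·⌉ = 148
j=2: r + 1k = 609.163 → ⌈·⌉ = 610
j=3: r + 2k = 1070.863 → ⌈·⌉ = 1071
j=4: r + 3k = 1532.563 → ⌈·⌉ = 1533
j=5: r + 4k = 1994.263 → ⌈·⌉ = 1995
j=6: r + 5k = 2455.963 → ⌈·⌉ = 2456
j=7: r + 6k = 2917.663 → ⌈·⌉ = 2918
j=8: r + 7k = 3379.363 → ⌈·⌉ = 3380
j=9: r + 8k = 3841.063 → ⌈·⌉ = 3842
j=10: r + 9k = 4302.763 → ⌈·⌉ = 4303

148, 610, 1071, 1533, 1995, 2456, 2918, 3380, 3842, 4303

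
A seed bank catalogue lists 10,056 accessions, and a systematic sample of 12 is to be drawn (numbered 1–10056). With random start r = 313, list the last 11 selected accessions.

1151, 1989, 2827, 3665, 4503, 5341, 6179, 7017, 7855, 8693, 9531

k = N/n = 10056/12 = 838
2nd selection = 313 + 1×838 = 1151
3rd: 1151 + 838 = 1989
4th: 1989 + 838 = 2827
5th: 2827 + 838 = 3665
6th: 3665 + 838 = 4503
7th: 4503 + 838 = 5341
8th: 5341 + 838 = 6179
9th: 6179 + 838 = 7017
10th: 7017 + 838 = 7855
11th: 7855 + 838 = 8693
12th: 8693 + 838 = 9531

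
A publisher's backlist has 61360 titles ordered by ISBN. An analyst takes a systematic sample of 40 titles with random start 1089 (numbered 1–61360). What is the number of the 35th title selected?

53245

k = 61360/40 = 1534
35th selection = r + (35−1)·k = 1089 + 34×1534 = 1089 + 52156 = 53245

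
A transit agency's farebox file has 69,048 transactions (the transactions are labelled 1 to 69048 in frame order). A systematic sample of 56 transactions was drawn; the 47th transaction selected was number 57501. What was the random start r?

783

k = 69048/56 = 1233
r = 57501 − (47−1)×1233 = 57501 − 56718 = 783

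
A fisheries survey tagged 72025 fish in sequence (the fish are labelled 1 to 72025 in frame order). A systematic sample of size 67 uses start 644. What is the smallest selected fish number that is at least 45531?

45794

k = 72025/67 = 1075
Steps past start: ⌈(45531 − 644)/1075⌉ = ⌈44887/1075⌉ = 42
Selected fish: 644 + 42×1075 = 45794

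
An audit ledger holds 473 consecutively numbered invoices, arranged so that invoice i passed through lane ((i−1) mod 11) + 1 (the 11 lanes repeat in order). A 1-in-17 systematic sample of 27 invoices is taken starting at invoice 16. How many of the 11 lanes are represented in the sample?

11

Consecutive selections differ by k = 17, so their lane numbers differ by 17 mod 11 = 6.
gcd(17, 11) = 1, so the sample visits 11/1 = 11 distinct residues mod 11.
Start 16 is lane 5; the lanes hit are 1, 2, 3, 4, 5, 6, 7, 8, 9, 10, 11.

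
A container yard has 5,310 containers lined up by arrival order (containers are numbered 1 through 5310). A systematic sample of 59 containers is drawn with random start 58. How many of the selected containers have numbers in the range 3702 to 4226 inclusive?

k = 5310/59 = 90
First selection ≥ 3702: 58 + ⌈(3702−58)/90⌉·90 = 58 + 41×90 = 3748
Last selection ≤ 4226: 58 + ⌊(4226−58)/90⌋·90 = 58 + 46×90 = 4198
Count = 46 − 41 + 1 = 6

6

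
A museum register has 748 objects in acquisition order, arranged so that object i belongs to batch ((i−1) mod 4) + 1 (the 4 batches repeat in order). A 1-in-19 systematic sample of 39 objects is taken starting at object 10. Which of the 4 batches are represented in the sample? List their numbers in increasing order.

Consecutive selections differ by k = 19, so their batch numbers differ by 19 mod 4 = 3.
gcd(19, 4) = 1, so the sample visits 4/1 = 4 distinct residues mod 4.
Start 10 is batch 2; the batches hit are 1, 2, 3, 4.

1, 2, 3, 4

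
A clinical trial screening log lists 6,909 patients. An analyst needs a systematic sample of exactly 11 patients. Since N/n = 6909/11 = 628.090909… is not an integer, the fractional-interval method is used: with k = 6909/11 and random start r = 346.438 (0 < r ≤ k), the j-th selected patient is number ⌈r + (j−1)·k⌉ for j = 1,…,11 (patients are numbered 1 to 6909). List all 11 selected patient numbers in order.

j=1: r + 0k = 346.438 → ⌈·⌉ = 347
j=2: r + 1k = 974.528909… → ⌈·⌉ = 975
j=3: r + 2k = 1602.619818… → ⌈·⌉ = 1603
j=4: r + 3k = 2230.710727… → ⌈·⌉ = 2231
j=5: r + 4k = 2858.801636… → ⌈·⌉ = 2859
j=6: r + 5k = 3486.892545… → ⌈·⌉ = 3487
j=7: r + 6k = 4114.983454… → ⌈·⌉ = 4115
j=8: r + 7k = 4743.074363… → ⌈·⌉ = 4744
j=9: r + 8k = 5371.165272… → ⌈·⌉ = 5372
j=10: r + 9k = 5999.256181… → ⌈·⌉ = 6000
j=11: r + 10k = 6627.347090… → ⌈·⌉ = 6628

347, 975, 1603, 2231, 2859, 3487, 4115, 4744, 5372, 6000, 6628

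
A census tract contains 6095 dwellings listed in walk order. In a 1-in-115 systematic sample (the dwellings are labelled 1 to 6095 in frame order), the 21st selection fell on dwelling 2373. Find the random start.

73

k = 115
r = 2373 − (21−1)×115 = 2373 − 2300 = 73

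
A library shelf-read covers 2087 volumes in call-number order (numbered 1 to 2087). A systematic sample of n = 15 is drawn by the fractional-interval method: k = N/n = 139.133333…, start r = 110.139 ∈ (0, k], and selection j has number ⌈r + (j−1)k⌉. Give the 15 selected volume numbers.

j=1: r + 0k = 110.139 → ⌈·⌉ = 111
j=2: r + 1k = 249.272333… → ⌈·⌉ = 250
j=3: r + 2k = 388.405666… → ⌈·⌉ = 389
j=4: r + 3k = 527.539 → ⌈·⌉ = 528
j=5: r + 4k = 666.672333… → ⌈·⌉ = 667
j=6: r + 5k = 805.805666… → ⌈·⌉ = 806
j=7: r + 6k = 944.939 → ⌈·⌉ = 945
j=8: r + 7k = 1084.072333… → ⌈·⌉ = 1085
j=9: r + 8k = 1223.205666… → ⌈·⌉ = 1224
j=10: r + 9k = 1362.339 → ⌈·⌉ = 1363
j=11: r + 10k = 1501.472333… → ⌈·⌉ = 1502
j=12: r + 11k = 1640.605666… → ⌈·⌉ = 1641
j=13: r + 12k = 1779.739 → ⌈·⌉ = 1780
j=14: r + 13k = 1918.872333… → ⌈·⌉ = 1919
j=15: r + 14k = 2058.005666… → ⌈·⌉ = 2059

111, 250, 389, 528, 667, 806, 945, 1085, 1224, 1363, 1502, 1641, 1780, 1919, 2059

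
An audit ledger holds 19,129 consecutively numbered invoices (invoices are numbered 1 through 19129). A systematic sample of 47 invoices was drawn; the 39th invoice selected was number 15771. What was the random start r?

305

k = 19129/47 = 407
r = 15771 − (39−1)×407 = 15771 − 15466 = 305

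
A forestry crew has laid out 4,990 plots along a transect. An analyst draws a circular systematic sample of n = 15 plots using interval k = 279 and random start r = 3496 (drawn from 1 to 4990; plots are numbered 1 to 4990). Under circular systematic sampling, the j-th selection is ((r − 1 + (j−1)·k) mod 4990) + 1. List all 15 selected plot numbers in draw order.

Selection 1: 3496
Selection 2: 3496 + 279 = 3775
Selection 3: 3775 + 279 = 4054
Selection 4: 4054 + 279 = 4333
Selection 5: 4333 + 279 = 4612
Selection 6: 4612 + 279 = 4891
Selection 7: 4891 + 279 = 5170 → 5170 − 4990 = 180
Selection 8: 180 + 279 = 459
Selection 9: 459 + 279 = 738
Selection 10: 738 + 279 = 1017
Selection 11: 1017 + 279 = 1296
Selection 12: 1296 + 279 = 1575
Selection 13: 1575 + 279 = 1854
Selection 14: 1854 + 279 = 2133
Selection 15: 2133 + 279 = 2412

3496, 3775, 4054, 4333, 4612, 4891, 180, 459, 738, 1017, 1296, 1575, 1854, 2133, 2412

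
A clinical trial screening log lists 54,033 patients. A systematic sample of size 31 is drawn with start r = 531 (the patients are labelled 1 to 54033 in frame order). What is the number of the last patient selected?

52821

k = 54033/31 = 1743
31st selection = r + (31−1)·k = 531 + 30×1743 = 531 + 52290 = 52821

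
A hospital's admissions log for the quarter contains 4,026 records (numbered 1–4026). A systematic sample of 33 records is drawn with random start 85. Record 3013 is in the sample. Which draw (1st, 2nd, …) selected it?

k = 4026/33 = 122
position = (3013 − 85)/122 + 1 = 2928/122 + 1 = 24 + 1 = 25

25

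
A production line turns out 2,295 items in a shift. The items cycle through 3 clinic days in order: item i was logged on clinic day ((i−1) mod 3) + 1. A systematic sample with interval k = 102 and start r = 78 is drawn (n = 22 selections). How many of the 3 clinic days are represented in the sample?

Consecutive selections differ by k = 102, so their clinic day numbers differ by 102 mod 3 = 0.
gcd(102, 3) = 3, so the sample visits 3/3 = 1 distinct residues mod 3.
Start 78 is clinic day 3; the clinic days hit are 3.

1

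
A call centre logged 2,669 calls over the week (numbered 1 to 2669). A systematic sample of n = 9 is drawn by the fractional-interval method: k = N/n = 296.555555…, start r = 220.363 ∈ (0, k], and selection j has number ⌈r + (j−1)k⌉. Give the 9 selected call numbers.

221, 517, 814, 1111, 1407, 1704, 2000, 2297, 2593

j=1: r + 0k = 220.363 → ⌈·⌉ = 221
j=2: r + 1k = 516.918555… → ⌈·⌉ = 517
j=3: r + 2k = 813.474111… → ⌈·⌉ = 814
j=4: r + 3k = 1110.029666… → ⌈·⌉ = 1111
j=5: r + 4k = 1406.585222… → ⌈·⌉ = 1407
j=6: r + 5k = 1703.140777… → ⌈·⌉ = 1704
j=7: r + 6k = 1999.696333… → ⌈·⌉ = 2000
j=8: r + 7k = 2296.251888… → ⌈·⌉ = 2297
j=9: r + 8k = 2592.807444… → ⌈·⌉ = 2593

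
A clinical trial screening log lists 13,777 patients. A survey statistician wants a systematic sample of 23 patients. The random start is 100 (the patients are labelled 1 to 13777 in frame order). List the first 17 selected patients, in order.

k = N/n = 13777/23 = 599
patient 1: 100
patient 2: 100 + 599 = 699
patient 3: 699 + 599 = 1298
patient 4: 1298 + 599 = 1897
patient 5: 1897 + 599 = 2496
patient 6: 2496 + 599 = 3095
patient 7: 3095 + 599 = 3694
patient 8: 3694 + 599 = 4293
patient 9: 4293 + 599 = 4892
patient 10: 4892 + 599 = 5491
patient 11: 5491 + 599 = 6090
patient 12: 6090 + 599 = 6689
patient 13: 6689 + 599 = 7288
patient 14: 7288 + 599 = 7887
patient 15: 7887 + 599 = 8486
patient 16: 8486 + 599 = 9085
patient 17: 9085 + 599 = 9684

100, 699, 1298, 1897, 2496, 3095, 3694, 4293, 4892, 5491, 6090, 6689, 7288, 7887, 8486, 9085, 9684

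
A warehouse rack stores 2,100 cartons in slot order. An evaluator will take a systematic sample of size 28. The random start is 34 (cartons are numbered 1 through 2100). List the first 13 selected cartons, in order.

34, 109, 184, 259, 334, 409, 484, 559, 634, 709, 784, 859, 934

k = N/n = 2100/28 = 75
carton 1: 34
carton 2: 34 + 75 = 109
carton 3: 109 + 75 = 184
carton 4: 184 + 75 = 259
carton 5: 259 + 75 = 334
carton 6: 334 + 75 = 409
carton 7: 409 + 75 = 484
carton 8: 484 + 75 = 559
carton 9: 559 + 75 = 634
carton 10: 634 + 75 = 709
carton 11: 709 + 75 = 784
carton 12: 784 + 75 = 859
carton 13: 859 + 75 = 934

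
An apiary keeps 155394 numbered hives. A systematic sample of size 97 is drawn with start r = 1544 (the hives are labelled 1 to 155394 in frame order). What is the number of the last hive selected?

k = 155394/97 = 1602
97th selection = r + (97−1)·k = 1544 + 96×1602 = 1544 + 153792 = 155336

155336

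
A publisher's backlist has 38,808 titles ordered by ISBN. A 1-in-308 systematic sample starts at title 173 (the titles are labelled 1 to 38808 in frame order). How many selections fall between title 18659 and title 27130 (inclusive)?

k = 308
First selection ≥ 18659: 173 + ⌈(18659−173)/308⌉·308 = 173 + 61×308 = 18961
Last selection ≤ 27130: 173 + ⌊(27130−173)/308⌋·308 = 173 + 87×308 = 26969
Count = 87 − 61 + 1 = 27

27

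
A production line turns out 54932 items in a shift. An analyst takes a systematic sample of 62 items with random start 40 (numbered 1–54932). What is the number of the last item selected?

k = 54932/62 = 886
62nd selection = r + (62−1)·k = 40 + 61×886 = 40 + 54046 = 54086

54086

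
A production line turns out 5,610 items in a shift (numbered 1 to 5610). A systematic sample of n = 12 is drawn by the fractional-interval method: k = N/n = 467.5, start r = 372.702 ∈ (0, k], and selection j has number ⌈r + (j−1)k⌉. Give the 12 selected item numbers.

373, 841, 1308, 1776, 2243, 2711, 3178, 3646, 4113, 4581, 5048, 5516

j=1: r + 0k = 372.702 → ⌈·⌉ = 373
j=2: r + 1k = 840.202 → ⌈·⌉ = 841
j=3: r + 2k = 1307.702 → ⌈·⌉ = 1308
j=4: r + 3k = 1775.202 → ⌈·⌉ = 1776
j=5: r + 4k = 2242.702 → ⌈·⌉ = 2243
j=6: r + 5k = 2710.202 → ⌈·⌉ = 2711
j=7: r + 6k = 3177.702 → ⌈·⌉ = 3178
j=8: r + 7k = 3645.202 → ⌈·⌉ = 3646
j=9: r + 8k = 4112.702 → ⌈·⌉ = 4113
j=10: r + 9k = 4580.202 → ⌈·⌉ = 4581
j=11: r + 10k = 5047.702 → ⌈·⌉ = 5048
j=12: r + 11k = 5515.202 → ⌈·⌉ = 5516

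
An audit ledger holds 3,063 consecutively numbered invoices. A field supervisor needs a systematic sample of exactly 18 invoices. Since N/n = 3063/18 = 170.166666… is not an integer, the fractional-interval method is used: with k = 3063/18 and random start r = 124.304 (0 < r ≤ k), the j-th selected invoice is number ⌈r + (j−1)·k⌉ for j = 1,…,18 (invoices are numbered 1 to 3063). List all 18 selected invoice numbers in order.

j=1: r + 0k = 124.304 → ⌈·⌉ = 125
j=2: r + 1k = 294.470666… → ⌈·⌉ = 295
j=3: r + 2k = 464.637333… → ⌈·⌉ = 465
j=4: r + 3k = 634.804 → ⌈·⌉ = 635
j=5: r + 4k = 804.970666… → ⌈·⌉ = 805
j=6: r + 5k = 975.137333… → ⌈·⌉ = 976
j=7: r + 6k = 1145.304 → ⌈·⌉ = 1146
j=8: r + 7k = 1315.470666… → ⌈·⌉ = 1316
j=9: r + 8k = 1485.637333… → ⌈·⌉ = 1486
j=10: r + 9k = 1655.804 → ⌈·⌉ = 1656
j=11: r + 10k = 1825.970666… → ⌈·⌉ = 1826
j=12: r + 11k = 1996.137333… → ⌈·⌉ = 1997
j=13: r + 12k = 2166.304 → ⌈·⌉ = 2167
j=14: r + 13k = 2336.470666… → ⌈·⌉ = 2337
j=15: r + 14k = 2506.637333… → ⌈·⌉ = 2507
j=16: r + 15k = 2676.804 → ⌈·⌉ = 2677
j=17: r + 16k = 2846.970666… → ⌈·⌉ = 2847
j=18: r + 17k = 3017.137333… → ⌈·⌉ = 3018

125, 295, 465, 635, 805, 976, 1146, 1316, 1486, 1656, 1826, 1997, 2167, 2337, 2507, 2677, 2847, 3018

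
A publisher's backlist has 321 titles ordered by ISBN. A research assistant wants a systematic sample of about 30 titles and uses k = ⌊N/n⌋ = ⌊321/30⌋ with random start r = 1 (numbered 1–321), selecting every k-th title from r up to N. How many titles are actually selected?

k = ⌊321/30⌋ = 10
Achieved size = ⌊(321 − 1)/10⌋ + 1 = ⌊320/10⌋ + 1 = 32 + 1 = 33
(last selection: 1 + 32×10 = 321 ≤ 321; next would be 331 > 321)

33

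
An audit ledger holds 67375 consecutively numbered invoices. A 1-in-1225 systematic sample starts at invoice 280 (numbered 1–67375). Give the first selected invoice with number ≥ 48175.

k = 1225
Steps past start: ⌈(48175 − 280)/1225⌉ = ⌈47895/1225⌉ = 40
Selected invoice: 280 + 40×1225 = 49280

49280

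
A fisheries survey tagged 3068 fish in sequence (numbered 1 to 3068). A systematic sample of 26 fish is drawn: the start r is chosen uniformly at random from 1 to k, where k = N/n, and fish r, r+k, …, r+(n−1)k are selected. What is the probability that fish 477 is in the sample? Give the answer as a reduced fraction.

k = 3068/26 = 118.
Fish 477 is selected iff r ≡ 477 (mod 118); exactly one such r in {1,…,118}.
Inclusion probability = 1/118.

1/118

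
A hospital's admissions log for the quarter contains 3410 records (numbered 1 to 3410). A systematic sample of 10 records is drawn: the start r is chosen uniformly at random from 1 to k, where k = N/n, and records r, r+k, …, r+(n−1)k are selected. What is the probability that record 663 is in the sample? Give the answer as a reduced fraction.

k = 3410/10 = 341.
Record 663 is selected iff r ≡ 663 (mod 341); exactly one such r in {1,…,341}.
Inclusion probability = 1/341.

1/341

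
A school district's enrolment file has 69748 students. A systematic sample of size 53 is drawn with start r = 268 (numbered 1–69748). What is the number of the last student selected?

k = 69748/53 = 1316
53rd selection = r + (53−1)·k = 268 + 52×1316 = 268 + 68432 = 68700

68700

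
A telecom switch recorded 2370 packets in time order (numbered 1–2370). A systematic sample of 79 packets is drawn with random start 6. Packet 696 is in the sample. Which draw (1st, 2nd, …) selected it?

k = 2370/79 = 30
position = (696 − 6)/30 + 1 = 690/30 + 1 = 23 + 1 = 24

24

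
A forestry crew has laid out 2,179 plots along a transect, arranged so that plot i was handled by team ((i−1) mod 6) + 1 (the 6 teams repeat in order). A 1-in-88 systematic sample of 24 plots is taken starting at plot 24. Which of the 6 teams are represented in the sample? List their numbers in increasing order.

Consecutive selections differ by k = 88, so their team numbers differ by 88 mod 6 = 4.
gcd(88, 6) = 2, so the sample visits 6/2 = 3 distinct residues mod 6.
Start 24 is team 6; the teams hit are 2, 4, 6.

2, 4, 6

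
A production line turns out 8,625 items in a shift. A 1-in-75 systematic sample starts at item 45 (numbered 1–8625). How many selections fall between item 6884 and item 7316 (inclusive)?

5

k = 75
First selection ≥ 6884: 45 + ⌈(6884−45)/75⌉·75 = 45 + 92×75 = 6945
Last selection ≤ 7316: 45 + ⌊(7316−45)/75⌋·75 = 45 + 96×75 = 7245
Count = 96 − 92 + 1 = 5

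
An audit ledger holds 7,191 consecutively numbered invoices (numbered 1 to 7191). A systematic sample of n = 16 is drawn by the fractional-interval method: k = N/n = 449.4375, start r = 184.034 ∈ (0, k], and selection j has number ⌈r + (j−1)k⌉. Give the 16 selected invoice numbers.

185, 634, 1083, 1533, 1982, 2432, 2881, 3331, 3780, 4229, 4679, 5128, 5578, 6027, 6477, 6926

j=1: r + 0k = 184.034 → ⌈·⌉ = 185
j=2: r + 1k = 633.4715 → ⌈·⌉ = 634
j=3: r + 2k = 1082.909 → ⌈·⌉ = 1083
j=4: r + 3k = 1532.3465 → ⌈·⌉ = 1533
j=5: r + 4k = 1981.784 → ⌈·⌉ = 1982
j=6: r + 5k = 2431.2215 → ⌈·⌉ = 2432
j=7: r + 6k = 2880.659 → ⌈·⌉ = 2881
j=8: r + 7k = 3330.0965 → ⌈·⌉ = 3331
j=9: r + 8k = 3779.534 → ⌈·⌉ = 3780
j=10: r + 9k = 4228.9715 → ⌈·⌉ = 4229
j=11: r + 10k = 4678.409 → ⌈·⌉ = 4679
j=12: r + 11k = 5127.8465 → ⌈·⌉ = 5128
j=13: r + 12k = 5577.284 → ⌈·⌉ = 5578
j=14: r + 13k = 6026.7215 → ⌈·⌉ = 6027
j=15: r + 14k = 6476.159 → ⌈·⌉ = 6477
j=16: r + 15k = 6925.5965 → ⌈·⌉ = 6926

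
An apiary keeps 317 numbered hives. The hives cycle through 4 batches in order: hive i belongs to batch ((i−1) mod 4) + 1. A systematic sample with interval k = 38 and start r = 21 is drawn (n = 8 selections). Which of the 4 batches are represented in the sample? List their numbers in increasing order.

Consecutive selections differ by k = 38, so their batch numbers differ by 38 mod 4 = 2.
gcd(38, 4) = 2, so the sample visits 4/2 = 2 distinct residues mod 4.
Start 21 is batch 1; the batches hit are 1, 3.

1, 3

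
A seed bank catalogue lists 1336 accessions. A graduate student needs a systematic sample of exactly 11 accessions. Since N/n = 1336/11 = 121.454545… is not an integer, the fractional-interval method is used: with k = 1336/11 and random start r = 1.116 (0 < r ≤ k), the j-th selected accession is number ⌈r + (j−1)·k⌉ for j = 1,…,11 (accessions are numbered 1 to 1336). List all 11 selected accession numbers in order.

2, 123, 245, 366, 487, 609, 730, 852, 973, 1095, 1216

j=1: r + 0k = 1.116 → ⌈·⌉ = 2
j=2: r + 1k = 122.570545… → ⌈·⌉ = 123
j=3: r + 2k = 244.025090… → ⌈·⌉ = 245
j=4: r + 3k = 365.479636… → ⌈·⌉ = 366
j=5: r + 4k = 486.934181… → ⌈·⌉ = 487
j=6: r + 5k = 608.388727… → ⌈·⌉ = 609
j=7: r + 6k = 729.843272… → ⌈·⌉ = 730
j=8: r + 7k = 851.297818… → ⌈·⌉ = 852
j=9: r + 8k = 972.752363… → ⌈·⌉ = 973
j=10: r + 9k = 1094.206909… → ⌈·⌉ = 1095
j=11: r + 10k = 1215.661454… → ⌈·⌉ = 1216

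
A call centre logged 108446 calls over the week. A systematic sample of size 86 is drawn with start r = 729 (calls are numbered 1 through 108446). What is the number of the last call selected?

k = 108446/86 = 1261
86th selection = r + (86−1)·k = 729 + 85×1261 = 729 + 107185 = 107914

107914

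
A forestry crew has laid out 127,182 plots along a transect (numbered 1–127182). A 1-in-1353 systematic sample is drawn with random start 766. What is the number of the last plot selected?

k = 1353
94th selection = r + (94−1)·k = 766 + 93×1353 = 766 + 125829 = 126595

126595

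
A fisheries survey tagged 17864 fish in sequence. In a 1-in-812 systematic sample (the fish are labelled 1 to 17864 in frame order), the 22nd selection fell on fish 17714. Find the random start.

662

k = 812
r = 17714 − (22−1)×812 = 17714 − 17052 = 662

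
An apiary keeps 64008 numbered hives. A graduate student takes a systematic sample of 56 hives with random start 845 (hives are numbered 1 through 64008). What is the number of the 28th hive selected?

k = 64008/56 = 1143
28th selection = r + (28−1)·k = 845 + 27×1143 = 845 + 30861 = 31706

31706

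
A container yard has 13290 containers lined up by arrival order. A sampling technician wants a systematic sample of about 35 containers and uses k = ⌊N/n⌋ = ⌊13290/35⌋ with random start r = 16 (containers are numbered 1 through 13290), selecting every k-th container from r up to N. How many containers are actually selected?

36

k = ⌊13290/35⌋ = 379
Achieved size = ⌊(13290 − 16)/379⌋ + 1 = ⌊13274/379⌋ + 1 = 35 + 1 = 36
(last selection: 16 + 35×379 = 13281 ≤ 13290; next would be 13660 > 13290)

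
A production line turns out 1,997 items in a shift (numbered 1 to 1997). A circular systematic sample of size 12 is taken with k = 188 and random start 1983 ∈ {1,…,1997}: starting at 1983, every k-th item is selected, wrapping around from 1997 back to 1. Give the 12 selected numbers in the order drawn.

Selection 1: 1983
Selection 2: 1983 + 188 = 2171 → 2171 − 1997 = 174
Selection 3: 174 + 188 = 362
Selection 4: 362 + 188 = 550
Selection 5: 550 + 188 = 738
Selection 6: 738 + 188 = 926
Selection 7: 926 + 188 = 1114
Selection 8: 1114 + 188 = 1302
Selection 9: 1302 + 188 = 1490
Selection 10: 1490 + 188 = 1678
Selection 11: 1678 + 188 = 1866
Selection 12: 1866 + 188 = 2054 → 2054 − 1997 = 57

1983, 174, 362, 550, 738, 926, 1114, 1302, 1490, 1678, 1866, 57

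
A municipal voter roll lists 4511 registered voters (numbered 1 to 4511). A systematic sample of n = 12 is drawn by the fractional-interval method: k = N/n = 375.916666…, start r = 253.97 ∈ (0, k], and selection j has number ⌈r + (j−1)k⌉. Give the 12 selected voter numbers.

254, 630, 1006, 1382, 1758, 2134, 2510, 2886, 3262, 3638, 4014, 4390

j=1: r + 0k = 253.97 → ⌈·⌉ = 254
j=2: r + 1k = 629.886666… → ⌈·⌉ = 630
j=3: r + 2k = 1005.803333… → ⌈·⌉ = 1006
j=4: r + 3k = 1381.72 → ⌈·⌉ = 1382
j=5: r + 4k = 1757.636666… → ⌈·⌉ = 1758
j=6: r + 5k = 2133.553333… → ⌈·⌉ = 2134
j=7: r + 6k = 2509.47 → ⌈·⌉ = 2510
j=8: r + 7k = 2885.386666… → ⌈·⌉ = 2886
j=9: r + 8k = 3261.303333… → ⌈·⌉ = 3262
j=10: r + 9k = 3637.22 → ⌈·⌉ = 3638
j=11: r + 10k = 4013.136666… → ⌈·⌉ = 4014
j=12: r + 11k = 4389.053333… → ⌈·⌉ = 4390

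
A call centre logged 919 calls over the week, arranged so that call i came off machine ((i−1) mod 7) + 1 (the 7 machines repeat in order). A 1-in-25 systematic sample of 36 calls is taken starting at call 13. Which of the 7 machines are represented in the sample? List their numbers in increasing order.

Consecutive selections differ by k = 25, so their machine numbers differ by 25 mod 7 = 4.
gcd(25, 7) = 1, so the sample visits 7/1 = 7 distinct residues mod 7.
Start 13 is machine 6; the machines hit are 1, 2, 3, 4, 5, 6, 7.

1, 2, 3, 4, 5, 6, 7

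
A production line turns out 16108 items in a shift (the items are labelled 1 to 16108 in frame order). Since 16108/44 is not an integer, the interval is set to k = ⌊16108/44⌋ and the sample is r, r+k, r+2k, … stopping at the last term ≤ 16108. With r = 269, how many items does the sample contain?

44

k = ⌊16108/44⌋ = 366
Achieved size = ⌊(16108 − 269)/366⌋ + 1 = ⌊15839/366⌋ + 1 = 43 + 1 = 44
(last selection: 269 + 43×366 = 16007 ≤ 16108; next would be 16373 > 16108)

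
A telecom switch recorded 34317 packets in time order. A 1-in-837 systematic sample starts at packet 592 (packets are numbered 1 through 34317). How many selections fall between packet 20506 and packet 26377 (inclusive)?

k = 837
First selection ≥ 20506: 592 + ⌈(20506−592)/837⌉·837 = 592 + 24×837 = 20680
Last selection ≤ 26377: 592 + ⌊(26377−592)/837⌋·837 = 592 + 30×837 = 25702
Count = 30 − 24 + 1 = 7

7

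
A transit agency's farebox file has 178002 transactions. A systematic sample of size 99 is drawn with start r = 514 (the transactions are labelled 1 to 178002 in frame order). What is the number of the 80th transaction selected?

142556

k = 178002/99 = 1798
80th selection = r + (80−1)·k = 514 + 79×1798 = 514 + 142042 = 142556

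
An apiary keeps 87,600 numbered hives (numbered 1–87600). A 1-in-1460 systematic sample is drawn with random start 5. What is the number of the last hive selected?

86145

k = 1460
60th selection = r + (60−1)·k = 5 + 59×1460 = 5 + 86140 = 86145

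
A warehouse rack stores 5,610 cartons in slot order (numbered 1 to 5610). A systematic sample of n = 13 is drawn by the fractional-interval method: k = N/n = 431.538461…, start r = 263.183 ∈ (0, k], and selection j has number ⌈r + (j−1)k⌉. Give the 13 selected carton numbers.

264, 695, 1127, 1558, 1990, 2421, 2853, 3284, 3716, 4148, 4579, 5011, 5442

j=1: r + 0k = 263.183 → ⌈·⌉ = 264
j=2: r + 1k = 694.721461… → ⌈·⌉ = 695
j=3: r + 2k = 1126.259923… → ⌈·⌉ = 1127
j=4: r + 3k = 1557.798384… → ⌈·⌉ = 1558
j=5: r + 4k = 1989.336846… → ⌈·⌉ = 1990
j=6: r + 5k = 2420.875307… → ⌈·⌉ = 2421
j=7: r + 6k = 2852.413769… → ⌈·⌉ = 2853
j=8: r + 7k = 3283.952230… → ⌈·⌉ = 3284
j=9: r + 8k = 3715.490692… → ⌈·⌉ = 3716
j=10: r + 9k = 4147.029153… → ⌈·⌉ = 4148
j=11: r + 10k = 4578.567615… → ⌈·⌉ = 4579
j=12: r + 11k = 5010.106076… → ⌈·⌉ = 5011
j=13: r + 12k = 5441.644538… → ⌈·⌉ = 5442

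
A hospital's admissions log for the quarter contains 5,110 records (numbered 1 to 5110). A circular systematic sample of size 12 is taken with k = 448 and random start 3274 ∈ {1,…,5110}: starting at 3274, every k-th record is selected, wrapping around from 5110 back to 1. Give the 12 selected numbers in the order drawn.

Selection 1: 3274
Selection 2: 3274 + 448 = 3722
Selection 3: 3722 + 448 = 4170
Selection 4: 4170 + 448 = 4618
Selection 5: 4618 + 448 = 5066
Selection 6: 5066 + 448 = 5514 → 5514 − 5110 = 404
Selection 7: 404 + 448 = 852
Selection 8: 852 + 448 = 1300
Selection 9: 1300 + 448 = 1748
Selection 10: 1748 + 448 = 2196
Selection 11: 2196 + 448 = 2644
Selection 12: 2644 + 448 = 3092

3274, 3722, 4170, 4618, 5066, 404, 852, 1300, 1748, 2196, 2644, 3092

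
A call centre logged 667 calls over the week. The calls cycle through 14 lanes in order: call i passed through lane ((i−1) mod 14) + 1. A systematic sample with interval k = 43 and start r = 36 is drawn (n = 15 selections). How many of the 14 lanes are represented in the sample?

Consecutive selections differ by k = 43, so their lane numbers differ by 43 mod 14 = 1.
gcd(43, 14) = 1, so the sample visits 14/1 = 14 distinct residues mod 14.
Start 36 is lane 8; the lanes hit are 1, 2, 3, 4, 5, 6, 7, 8, 9, 10, 11, 12, 13, 14.

14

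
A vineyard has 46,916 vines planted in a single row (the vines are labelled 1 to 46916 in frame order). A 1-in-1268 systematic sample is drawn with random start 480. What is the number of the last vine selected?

46128

k = 1268
37th selection = r + (37−1)·k = 480 + 36×1268 = 480 + 45648 = 46128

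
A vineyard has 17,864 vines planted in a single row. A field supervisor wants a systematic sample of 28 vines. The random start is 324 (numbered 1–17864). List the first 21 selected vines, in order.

k = N/n = 17864/28 = 638
vine 1: 324
vine 2: 324 + 638 = 962
vine 3: 962 + 638 = 1600
vine 4: 1600 + 638 = 2238
vine 5: 2238 + 638 = 2876
vine 6: 2876 + 638 = 3514
vine 7: 3514 + 638 = 4152
vine 8: 4152 + 638 = 4790
vine 9: 4790 + 638 = 5428
vine 10: 5428 + 638 = 6066
vine 11: 6066 + 638 = 6704
vine 12: 6704 + 638 = 7342
vine 13: 7342 + 638 = 7980
vine 14: 7980 + 638 = 8618
vine 15: 8618 + 638 = 9256
vine 16: 9256 + 638 = 9894
vine 17: 9894 + 638 = 10532
vine 18: 10532 + 638 = 11170
vine 19: 11170 + 638 = 11808
vine 20: 11808 + 638 = 12446
vine 21: 12446 + 638 = 13084

324, 962, 1600, 2238, 2876, 3514, 4152, 4790, 5428, 6066, 6704, 7342, 7980, 8618, 9256, 9894, 10532, 11170, 11808, 12446, 13084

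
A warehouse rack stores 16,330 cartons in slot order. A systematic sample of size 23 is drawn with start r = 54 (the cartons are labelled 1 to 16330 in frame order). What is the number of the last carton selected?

15674

k = 16330/23 = 710
23rd selection = r + (23−1)·k = 54 + 22×710 = 54 + 15620 = 15674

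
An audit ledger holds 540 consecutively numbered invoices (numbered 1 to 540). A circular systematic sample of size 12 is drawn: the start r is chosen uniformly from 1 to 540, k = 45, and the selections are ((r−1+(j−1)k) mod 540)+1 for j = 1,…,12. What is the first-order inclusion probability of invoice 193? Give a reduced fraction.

1/45

For each position j, as r ranges over 1…540 the j-th selection hits every invoice exactly once, so invoice 193 is selected for exactly 12 of the 540 starts.
Inclusion probability = 12/540 = 1/45.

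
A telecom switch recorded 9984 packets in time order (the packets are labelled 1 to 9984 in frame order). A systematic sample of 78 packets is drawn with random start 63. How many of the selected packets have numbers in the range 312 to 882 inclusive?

5

k = 9984/78 = 128
First selection ≥ 312: 63 + ⌈(312−63)/128⌉·128 = 63 + 2×128 = 319
Last selection ≤ 882: 63 + ⌊(882−63)/128⌋·128 = 63 + 6×128 = 831
Count = 6 − 2 + 1 = 5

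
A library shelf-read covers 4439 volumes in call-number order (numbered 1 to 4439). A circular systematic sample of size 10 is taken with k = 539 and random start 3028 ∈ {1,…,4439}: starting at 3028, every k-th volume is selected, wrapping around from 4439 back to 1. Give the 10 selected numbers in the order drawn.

Selection 1: 3028
Selection 2: 3028 + 539 = 3567
Selection 3: 3567 + 539 = 4106
Selection 4: 4106 + 539 = 4645 → 4645 − 4439 = 206
Selection 5: 206 + 539 = 745
Selection 6: 745 + 539 = 1284
Selection 7: 1284 + 539 = 1823
Selection 8: 1823 + 539 = 2362
Selection 9: 2362 + 539 = 2901
Selection 10: 2901 + 539 = 3440

3028, 3567, 4106, 206, 745, 1284, 1823, 2362, 2901, 3440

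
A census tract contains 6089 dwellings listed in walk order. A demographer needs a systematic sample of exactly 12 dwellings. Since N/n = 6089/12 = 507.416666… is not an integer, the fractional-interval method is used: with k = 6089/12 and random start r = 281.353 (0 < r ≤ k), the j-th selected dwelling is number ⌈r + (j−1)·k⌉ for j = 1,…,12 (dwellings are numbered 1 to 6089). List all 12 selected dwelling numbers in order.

282, 789, 1297, 1804, 2312, 2819, 3326, 3834, 4341, 4849, 5356, 5863

j=1: r + 0k = 281.353 → ⌈·⌉ = 282
j=2: r + 1k = 788.769666… → ⌈·⌉ = 789
j=3: r + 2k = 1296.186333… → ⌈·⌉ = 1297
j=4: r + 3k = 1803.603 → ⌈·⌉ = 1804
j=5: r + 4k = 2311.019666… → ⌈·⌉ = 2312
j=6: r + 5k = 2818.436333… → ⌈·⌉ = 2819
j=7: r + 6k = 3325.853 → ⌈·⌉ = 3326
j=8: r + 7k = 3833.269666… → ⌈·⌉ = 3834
j=9: r + 8k = 4340.686333… → ⌈·⌉ = 4341
j=10: r + 9k = 4848.103 → ⌈·⌉ = 4849
j=11: r + 10k = 5355.519666… → ⌈·⌉ = 5356
j=12: r + 11k = 5862.936333… → ⌈·⌉ = 5863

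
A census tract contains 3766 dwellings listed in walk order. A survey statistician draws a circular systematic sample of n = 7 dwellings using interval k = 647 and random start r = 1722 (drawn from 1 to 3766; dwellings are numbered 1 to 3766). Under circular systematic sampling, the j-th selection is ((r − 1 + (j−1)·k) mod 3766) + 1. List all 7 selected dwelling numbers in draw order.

Selection 1: 1722
Selection 2: 1722 + 647 = 2369
Selection 3: 2369 + 647 = 3016
Selection 4: 3016 + 647 = 3663
Selection 5: 3663 + 647 = 4310 → 4310 − 3766 = 544
Selection 6: 544 + 647 = 1191
Selection 7: 1191 + 647 = 1838

1722, 2369, 3016, 3663, 544, 1191, 1838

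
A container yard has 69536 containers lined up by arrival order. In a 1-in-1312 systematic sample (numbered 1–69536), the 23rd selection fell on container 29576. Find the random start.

712

k = 1312
r = 29576 − (23−1)×1312 = 29576 − 28864 = 712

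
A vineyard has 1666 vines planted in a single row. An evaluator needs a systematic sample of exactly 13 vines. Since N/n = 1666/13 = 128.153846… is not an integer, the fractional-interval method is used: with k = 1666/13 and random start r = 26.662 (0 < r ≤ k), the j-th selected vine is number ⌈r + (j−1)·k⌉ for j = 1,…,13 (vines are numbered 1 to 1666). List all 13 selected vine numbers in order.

j=1: r + 0k = 26.662 → ⌈·⌉ = 27
j=2: r + 1k = 154.815846… → ⌈·⌉ = 155
j=3: r + 2k = 282.969692… → ⌈·⌉ = 283
j=4: r + 3k = 411.123538… → ⌈·⌉ = 412
j=5: r + 4k = 539.277384… → ⌈·⌉ = 540
j=6: r + 5k = 667.431230… → ⌈·⌉ = 668
j=7: r + 6k = 795.585076… → ⌈·⌉ = 796
j=8: r + 7k = 923.738923… → ⌈·⌉ = 924
j=9: r + 8k = 1051.892769… → ⌈·⌉ = 1052
j=10: r + 9k = 1180.046615… → ⌈·⌉ = 1181
j=11: r + 10k = 1308.200461… → ⌈·⌉ = 1309
j=12: r + 11k = 1436.354307… → ⌈·⌉ = 1437
j=13: r + 12k = 1564.508153… → ⌈·⌉ = 1565

27, 155, 283, 412, 540, 668, 796, 924, 1052, 1181, 1309, 1437, 1565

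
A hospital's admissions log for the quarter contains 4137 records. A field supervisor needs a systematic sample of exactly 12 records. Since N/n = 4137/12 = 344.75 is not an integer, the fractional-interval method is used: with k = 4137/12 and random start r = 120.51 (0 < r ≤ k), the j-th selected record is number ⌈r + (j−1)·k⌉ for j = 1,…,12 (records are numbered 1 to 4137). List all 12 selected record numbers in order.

121, 466, 811, 1155, 1500, 1845, 2190, 2534, 2879, 3224, 3569, 3913

j=1: r + 0k = 120.51 → ⌈·⌉ = 121
j=2: r + 1k = 465.26 → ⌈·⌉ = 466
j=3: r + 2k = 810.01 → ⌈·⌉ = 811
j=4: r + 3k = 1154.76 → ⌈·⌉ = 1155
j=5: r + 4k = 1499.51 → ⌈·⌉ = 1500
j=6: r + 5k = 1844.26 → ⌈·⌉ = 1845
j=7: r + 6k = 2189.01 → ⌈·⌉ = 2190
j=8: r + 7k = 2533.76 → ⌈·⌉ = 2534
j=9: r + 8k = 2878.51 → ⌈·⌉ = 2879
j=10: r + 9k = 3223.26 → ⌈·⌉ = 3224
j=11: r + 10k = 3568.01 → ⌈·⌉ = 3569
j=12: r + 11k = 3912.76 → ⌈·⌉ = 3913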